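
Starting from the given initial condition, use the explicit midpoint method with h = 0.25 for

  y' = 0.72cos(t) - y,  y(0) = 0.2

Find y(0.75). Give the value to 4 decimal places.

Midpoint: k1 = f(t_n, y_n); k2 = f(t_n + h/2, y_n + (h/2)·k1); y_{n+1} = y_n + h·k2.
t=0.000000, y=0.200000:
  k1 = f(0.000000, 0.200000) = 0.520000
  k2 = f(0.125000, 0.265000) = 0.449382
  y ← 0.200000 + 0.25·0.449382 = 0.312346
t=0.250000, y=0.312346:
  k1 = f(0.250000, 0.312346) = 0.385271
  k2 = f(0.375000, 0.360505) = 0.309461
  y ← 0.312346 + 0.25·0.309461 = 0.389711
t=0.500000, y=0.389711:
  k1 = f(0.500000, 0.389711) = 0.242149
  k2 = f(0.625000, 0.419979) = 0.163914
  y ← 0.389711 + 0.25·0.163914 = 0.430689
y(0.75) ≈ 0.4307

0.4307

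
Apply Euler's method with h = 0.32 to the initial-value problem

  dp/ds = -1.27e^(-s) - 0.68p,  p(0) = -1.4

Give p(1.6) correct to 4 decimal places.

-1.0700

Euler: p_{n+1} = p_n + h·f(s_n, p_n).
s=0.000000, p=-1.400000: f=-0.318000 → p ← -1.400000 + 0.32·(-0.318000) = -1.501760
s=0.320000, p=-1.501760: f=0.098988 → p ← -1.501760 + 0.32·0.098988 = -1.470084
s=0.640000, p=-1.470084: f=0.329996 → p ← -1.470084 + 0.32·0.329996 = -1.364485
s=0.960000, p=-1.364485: f=0.441576 → p ← -1.364485 + 0.32·0.441576 = -1.223181
s=1.280000, p=-1.223181: f=0.478656 → p ← -1.223181 + 0.32·0.478656 = -1.070011
p(1.6) ≈ -1.0700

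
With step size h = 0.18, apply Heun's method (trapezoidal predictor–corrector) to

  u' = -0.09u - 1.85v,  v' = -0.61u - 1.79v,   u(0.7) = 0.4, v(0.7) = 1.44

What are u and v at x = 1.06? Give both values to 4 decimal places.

Heun on (u,v): k1 = f(x_n, state_n); k2 = f(x_n + h, state_n + h·k1); state_{n+1} = state_n + (h/2)·(k1 + k2).
0.700000: (0.400000, 1.440000)
  k1 = (-2.700000, -2.821600)
  predictor → (-0.086000, 0.932112)
  k2 = (-1.716667, -1.616020)
  → (0.002500, 1.040614)
0.880000: (0.002500, 1.040614)
  k1 = (-1.925361, -1.864224)
  predictor → (-0.344065, 0.705054)
  k2 = (-1.273384, -1.052167)
  → (-0.285387, 0.778139)
(u(1.06), v(1.06)) ≈ (-0.2854, 0.7781)

-0.2854, 0.7781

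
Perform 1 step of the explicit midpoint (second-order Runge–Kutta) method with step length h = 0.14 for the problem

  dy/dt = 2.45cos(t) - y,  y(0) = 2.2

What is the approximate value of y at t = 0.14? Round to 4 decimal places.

Midpoint: k1 = f(t_n, y_n); k2 = f(t_n + h/2, y_n + (h/2)·k1); y_{n+1} = y_n + h·k2.
t=0.000000, y=2.200000:
  k1 = f(0.000000, 2.200000) = 0.250000
  k2 = f(0.070000, 2.217500) = 0.226500
  y ← 2.200000 + 0.14·0.226500 = 2.231710
y(0.14) ≈ 2.2317

2.2317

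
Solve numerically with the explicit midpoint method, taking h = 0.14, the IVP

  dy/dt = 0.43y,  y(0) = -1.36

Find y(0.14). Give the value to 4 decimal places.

-1.4443

Midpoint: k1 = f(t_n, y_n); k2 = f(t_n + h/2, y_n + (h/2)·k1); y_{n+1} = y_n + h·k2.
t=0.000000, y=-1.360000:
  k1 = f(0.000000, -1.360000) = -0.584800
  k2 = f(0.070000, -1.400936) = -0.602402
  y ← -1.360000 + 0.14·(-0.602402) = -1.444336
y(0.14) ≈ -1.4443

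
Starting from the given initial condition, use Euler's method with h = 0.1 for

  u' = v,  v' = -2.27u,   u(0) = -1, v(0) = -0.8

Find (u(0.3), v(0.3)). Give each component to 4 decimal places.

Euler on (u,v): u_{n+1} = u_n + h·u', v_{n+1} = v_n + h·v'.
0.000000: (-1.000000, -0.800000); f=(-0.800000, 2.270000) → (-1.080000, -0.573000)
0.100000: (-1.080000, -0.573000); f=(-0.573000, 2.451600) → (-1.137300, -0.327840)
0.200000: (-1.137300, -0.327840); f=(-0.327840, 2.581671) → (-1.170084, -0.069673)
(u(0.3), v(0.3)) ≈ (-1.1701, -0.0697)

-1.1701, -0.0697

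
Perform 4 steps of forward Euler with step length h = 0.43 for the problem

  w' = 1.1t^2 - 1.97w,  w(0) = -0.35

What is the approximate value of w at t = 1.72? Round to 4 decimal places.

0.8425

Euler: w_{n+1} = w_n + h·f(t_n, w_n).
t=0.000000, w=-0.350000: f=0.689500 → w ← -0.350000 + 0.43·0.689500 = -0.053515
t=0.430000, w=-0.053515: f=0.308815 → w ← -0.053515 + 0.43·0.308815 = 0.079275
t=0.860000, w=0.079275: f=0.657388 → w ← 0.079275 + 0.43·0.657388 = 0.361952
t=1.290000, w=0.361952: f=1.117465 → w ← 0.361952 + 0.43·1.117465 = 0.842462
w(1.72) ≈ 0.8425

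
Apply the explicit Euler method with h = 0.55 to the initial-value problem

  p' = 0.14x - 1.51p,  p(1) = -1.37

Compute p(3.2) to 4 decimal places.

Euler: p_{n+1} = p_n + h·f(x_n, p_n).
x=1.000000, p=-1.370000: f=2.208700 → p ← -1.370000 + 0.55·2.208700 = -0.155215
x=1.550000, p=-0.155215: f=0.451375 → p ← -0.155215 + 0.55·0.451375 = 0.093041
x=2.100000, p=0.093041: f=0.153508 → p ← 0.093041 + 0.55·0.153508 = 0.177470
x=2.650000, p=0.177470: f=0.103020 → p ← 0.177470 + 0.55·0.103020 = 0.234131
p(3.2) ≈ 0.2341

0.2341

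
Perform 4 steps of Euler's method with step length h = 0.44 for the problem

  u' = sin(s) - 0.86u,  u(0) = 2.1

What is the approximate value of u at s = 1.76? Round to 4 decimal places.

1.0230

Euler: u_{n+1} = u_n + h·f(s_n, u_n).
s=0.000000, u=2.100000: f=-1.806000 → u ← 2.100000 + 0.44·(-1.806000) = 1.305360
s=0.440000, u=1.305360: f=-0.696670 → u ← 1.305360 + 0.44·(-0.696670) = 0.998825
s=0.880000, u=0.998825: f=-0.088251 → u ← 0.998825 + 0.44·(-0.088251) = 0.959995
s=1.320000, u=0.959995: f=0.143120 → u ← 0.959995 + 0.44·0.143120 = 1.022967
u(1.76) ≈ 1.0230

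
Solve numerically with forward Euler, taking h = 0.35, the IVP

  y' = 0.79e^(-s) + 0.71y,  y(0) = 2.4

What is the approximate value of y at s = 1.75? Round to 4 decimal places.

Euler: y_{n+1} = y_n + h·f(s_n, y_n).
s=0.000000, y=2.400000: f=2.494000 → y ← 2.400000 + 0.35·2.494000 = 3.272900
s=0.350000, y=3.272900: f=2.880463 → y ← 3.272900 + 0.35·2.880463 = 4.281062
s=0.700000, y=4.281062: f=3.431856 → y ← 4.281062 + 0.35·3.431856 = 5.482212
s=1.050000, y=5.482212: f=4.168821 → y ← 5.482212 + 0.35·4.168821 = 6.941299
s=1.400000, y=6.941299: f=5.123134 → y ← 6.941299 + 0.35·5.123134 = 8.734396
y(1.75) ≈ 8.7344

8.7344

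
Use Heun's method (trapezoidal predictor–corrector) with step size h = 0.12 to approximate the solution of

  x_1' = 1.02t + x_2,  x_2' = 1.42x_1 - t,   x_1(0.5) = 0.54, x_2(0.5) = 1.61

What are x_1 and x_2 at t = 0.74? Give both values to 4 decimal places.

1.0894, 1.7352

Heun on (x_1,x_2): k1 = f(t_n, state_n); k2 = f(t_n + h, state_n + h·k1); state_{n+1} = state_n + (h/2)·(k1 + k2).
0.500000: (0.540000, 1.610000)
  k1 = (2.120000, 0.266800)
  predictor → (0.794400, 1.642016)
  k2 = (2.274416, 0.508048)
  → (0.803665, 1.656491)
0.620000: (0.803665, 1.656491)
  k1 = (2.288891, 0.521204)
  predictor → (1.078332, 1.719035)
  k2 = (2.473835, 0.791231)
  → (1.089429, 1.735237)
(x_1(0.74), x_2(0.74)) ≈ (1.0894, 1.7352)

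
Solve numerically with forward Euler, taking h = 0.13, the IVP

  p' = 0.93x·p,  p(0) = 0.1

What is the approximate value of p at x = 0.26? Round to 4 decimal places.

0.1016

Euler: p_{n+1} = p_n + h·f(x_n, p_n).
x=0.000000, p=0.100000: f=0.000000 → p ← 0.100000 + 0.13·0.000000 = 0.100000
x=0.130000, p=0.100000: f=0.012090 → p ← 0.100000 + 0.13·0.012090 = 0.101572
p(0.26) ≈ 0.1016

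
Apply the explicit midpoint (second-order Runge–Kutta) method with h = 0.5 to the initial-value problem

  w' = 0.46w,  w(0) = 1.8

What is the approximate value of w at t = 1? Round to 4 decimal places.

2.8416

Midpoint: k1 = f(t_n, w_n); k2 = f(t_n + h/2, w_n + (h/2)·k1); w_{n+1} = w_n + h·k2.
t=0.000000, w=1.800000:
  k1 = f(0.000000, 1.800000) = 0.828000
  k2 = f(0.250000, 2.007000) = 0.923220
  w ← 1.800000 + 0.5·0.923220 = 2.261610
t=0.500000, w=2.261610:
  k1 = f(0.500000, 2.261610) = 1.040341
  k2 = f(0.750000, 2.521695) = 1.159980
  w ← 2.261610 + 0.5·1.159980 = 2.841600
w(1) ≈ 2.8416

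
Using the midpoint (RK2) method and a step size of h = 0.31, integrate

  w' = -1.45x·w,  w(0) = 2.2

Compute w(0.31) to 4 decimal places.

2.0467

Midpoint: k1 = f(x_n, w_n); k2 = f(x_n + h/2, w_n + (h/2)·k1); w_{n+1} = w_n + h·k2.
x=0.000000, w=2.200000:
  k1 = f(0.000000, 2.200000) = 0.000000
  k2 = f(0.155000, 2.200000) = -0.494450
  w ← 2.200000 + 0.31·(-0.494450) = 2.046721
w(0.31) ≈ 2.0467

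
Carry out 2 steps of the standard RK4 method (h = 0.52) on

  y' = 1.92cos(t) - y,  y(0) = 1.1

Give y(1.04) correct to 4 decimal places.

1.3627

RK4: k1 = f(t_n, y_n); k2 = f(t_n + h/2, y_n + (h/2)·k1); k3 = f(t_n + h/2, y_n + (h/2)·k2); k4 = f(t_n + h, y_n + h·k3); y_{n+1} = y_n + (h/6)·(k1 + 2k2 + 2k3 + k4).
t=0.000000, y=1.100000:
  k1 = f(0.000000, 1.100000) = 0.820000
  k2 = f(0.260000, 1.313200) = 0.542269
  k3 = f(0.260000, 1.240990) = 0.614479
  k4 = f(0.520000, 1.419529) = 0.246684
  y ← 1.100000 + (0.52/6)·(k1 + 2k2 + 2k3 + k4) = 1.392949
t=0.520000, y=1.392949:
  k1 = f(0.520000, 1.392949) = 0.273264
  k2 = f(0.780000, 1.463997) = -0.099043
  k3 = f(0.780000, 1.367198) = -0.002244
  k4 = f(1.040000, 1.391782) = -0.419839
  y ← 1.392949 + (0.52/6)·(k1 + 2k2 + 2k3 + k4) = 1.362689
y(1.04) ≈ 1.3627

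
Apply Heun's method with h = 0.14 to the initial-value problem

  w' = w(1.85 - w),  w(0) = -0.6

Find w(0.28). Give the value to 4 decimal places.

Heun: k1 = f(x_n, w_n); k2 = f(x_n + h, w_n + h·k1); w_{n+1} = w_n + (h/2)·(k1 + k2).
x=0.000000, w=-0.600000:
  k1 = f(0.000000, -0.600000) = -1.470000
  k2 = f(0.140000, -0.805800) = -2.140044
  w ← -0.600000 + (0.14/2)·(-1.470000 + (-2.140044)) = -0.852703
x=0.140000, w=-0.852703:
  k1 = f(0.140000, -0.852703) = -2.304603
  k2 = f(0.280000, -1.175347) = -3.555835
  w ← -0.852703 + (0.14/2)·(-2.304603 + (-3.555835)) = -1.262934
w(0.28) ≈ -1.2629

-1.2629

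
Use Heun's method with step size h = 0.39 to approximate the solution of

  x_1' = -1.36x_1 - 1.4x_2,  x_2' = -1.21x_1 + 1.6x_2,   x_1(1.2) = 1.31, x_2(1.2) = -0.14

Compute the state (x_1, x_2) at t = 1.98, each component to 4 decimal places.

1.3004, -2.3091

Heun on (x_1,x_2): k1 = f(t_n, state_n); k2 = f(t_n + h, state_n + h·k1); state_{n+1} = state_n + (h/2)·(k1 + k2).
1.200000: (1.310000, -0.140000)
  k1 = (-1.585600, -1.809100)
  predictor → (0.691616, -0.845549)
  k2 = (0.243171, -2.189734)
  → (1.048226, -0.919773)
1.590000: (1.048226, -0.919773)
  k1 = (-0.137906, -2.739990)
  predictor → (0.994443, -1.988369)
  k2 = (1.431274, -4.384666)
  → (1.300433, -2.309080)
(x_1(1.98), x_2(1.98)) ≈ (1.3004, -2.3091)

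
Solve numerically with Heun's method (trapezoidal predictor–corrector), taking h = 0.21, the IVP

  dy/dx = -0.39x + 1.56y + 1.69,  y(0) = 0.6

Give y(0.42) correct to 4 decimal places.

Heun: k1 = f(x_n, y_n); k2 = f(x_n + h, y_n + h·k1); y_{n+1} = y_n + (h/2)·(k1 + k2).
x=0.000000, y=0.600000:
  k1 = f(0.000000, 0.600000) = 2.626000
  k2 = f(0.210000, 1.151460) = 3.404378
  y ← 0.600000 + (0.21/2)·(2.626000 + 3.404378) = 1.233190
x=0.210000, y=1.233190:
  k1 = f(0.210000, 1.233190) = 3.531876
  k2 = f(0.420000, 1.974884) = 4.607018
  y ← 1.233190 + (0.21/2)·(3.531876 + 4.607018) = 2.087774
y(0.42) ≈ 2.0878

2.0878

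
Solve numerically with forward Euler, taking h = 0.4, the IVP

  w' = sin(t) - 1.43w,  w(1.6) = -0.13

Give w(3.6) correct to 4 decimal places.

Euler: w_{n+1} = w_n + h·f(t_n, w_n).
t=1.600000, w=-0.130000: f=1.185474 → w ← -0.130000 + 0.4·1.185474 = 0.344189
t=2.000000, w=0.344189: f=0.417107 → w ← 0.344189 + 0.4·0.417107 = 0.511032
t=2.400000, w=0.511032: f=-0.055313 → w ← 0.511032 + 0.4·(-0.055313) = 0.488907
t=2.800000, w=0.488907: f=-0.364149 → w ← 0.488907 + 0.4·(-0.364149) = 0.343247
t=3.200000, w=0.343247: f=-0.549218 → w ← 0.343247 + 0.4·(-0.549218) = 0.123560
w(3.6) ≈ 0.1236

0.1236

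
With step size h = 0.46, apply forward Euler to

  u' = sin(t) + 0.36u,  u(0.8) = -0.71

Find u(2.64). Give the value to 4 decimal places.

0.7145

Euler: u_{n+1} = u_n + h·f(t_n, u_n).
t=0.800000, u=-0.710000: f=0.461756 → u ← -0.710000 + 0.46·0.461756 = -0.497592
t=1.260000, u=-0.497592: f=0.772957 → u ← -0.497592 + 0.46·0.772957 = -0.142032
t=1.720000, u=-0.142032: f=0.937758 → u ← -0.142032 + 0.46·0.937758 = 0.289337
t=2.180000, u=0.289337: f=0.924265 → u ← 0.289337 + 0.46·0.924265 = 0.714499
u(2.64) ≈ 0.7145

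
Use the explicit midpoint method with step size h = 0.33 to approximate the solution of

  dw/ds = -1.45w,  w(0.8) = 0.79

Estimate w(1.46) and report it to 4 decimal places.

0.3195

Midpoint: k1 = f(s_n, w_n); k2 = f(s_n + h/2, w_n + (h/2)·k1); w_{n+1} = w_n + h·k2.
s=0.800000, w=0.790000:
  k1 = f(0.800000, 0.790000) = -1.145500
  k2 = f(0.965000, 0.600993) = -0.871439
  w ← 0.790000 + 0.33·(-0.871439) = 0.502425
s=1.130000, w=0.502425:
  k1 = f(1.130000, 0.502425) = -0.728516
  k2 = f(1.295000, 0.382220) = -0.554219
  w ← 0.502425 + 0.33·(-0.554219) = 0.319533
w(1.46) ≈ 0.3195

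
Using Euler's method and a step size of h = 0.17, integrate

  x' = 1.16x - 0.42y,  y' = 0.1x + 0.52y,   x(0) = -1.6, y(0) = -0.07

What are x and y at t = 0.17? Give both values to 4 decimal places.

-1.9105, -0.1034

Euler on (x,y): x_{n+1} = x_n + h·x', y_{n+1} = y_n + h·y'.
0.000000: (-1.600000, -0.070000); f=(-1.826600, -0.196400) → (-1.910522, -0.103388)
(x(0.17), y(0.17)) ≈ (-1.9105, -0.1034)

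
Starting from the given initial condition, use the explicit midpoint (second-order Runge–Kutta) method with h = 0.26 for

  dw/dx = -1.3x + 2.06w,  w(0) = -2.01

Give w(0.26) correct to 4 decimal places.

Midpoint: k1 = f(x_n, w_n); k2 = f(x_n + h/2, w_n + (h/2)·k1); w_{n+1} = w_n + h·k2.
x=0.000000, w=-2.010000:
  k1 = f(0.000000, -2.010000) = -4.140600
  k2 = f(0.130000, -2.548278) = -5.418453
  w ← -2.010000 + 0.26·(-5.418453) = -3.418798
w(0.26) ≈ -3.4188

-3.4188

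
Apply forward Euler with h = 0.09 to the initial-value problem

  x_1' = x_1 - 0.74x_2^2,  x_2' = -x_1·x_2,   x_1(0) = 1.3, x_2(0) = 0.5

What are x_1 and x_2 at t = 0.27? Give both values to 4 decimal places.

1.6397, 0.3333

Euler on (x_1,x_2): x_1_{n+1} = x_1_n + h·x_1', x_2_{n+1} = x_2_n + h·x_2'.
0.000000: (1.300000, 0.500000); f=(1.115000, -0.650000) → (1.400350, 0.441500)
0.090000: (1.400350, 0.441500); f=(1.256108, -0.618255) → (1.513400, 0.385857)
0.180000: (1.513400, 0.385857); f=(1.403224, -0.583956) → (1.639690, 0.333301)
(x_1(0.27), x_2(0.27)) ≈ (1.6397, 0.3333)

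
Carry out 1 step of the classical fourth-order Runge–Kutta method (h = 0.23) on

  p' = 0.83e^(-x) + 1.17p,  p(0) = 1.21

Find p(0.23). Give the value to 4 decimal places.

1.7803

RK4: k1 = f(x_n, p_n); k2 = f(x_n + h/2, p_n + (h/2)·k1); k3 = f(x_n + h/2, p_n + (h/2)·k2); k4 = f(x_n + h, p_n + h·k3); p_{n+1} = p_n + (h/6)·(k1 + 2k2 + 2k3 + k4).
x=0.000000, p=1.210000:
  k1 = f(0.000000, 1.210000) = 2.245700
  k2 = f(0.115000, 1.468255) = 2.457693
  k3 = f(0.115000, 1.492635) = 2.486216
  k4 = f(0.230000, 1.781830) = 2.744204
  p ← 1.210000 + (0.23/6)·(k1 + 2k2 + 2k3 + k4) = 1.780313
p(0.23) ≈ 1.7803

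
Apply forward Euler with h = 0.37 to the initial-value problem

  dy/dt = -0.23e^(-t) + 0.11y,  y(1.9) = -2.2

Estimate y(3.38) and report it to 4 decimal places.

-2.6150

Euler: y_{n+1} = y_n + h·f(t_n, y_n).
t=1.900000, y=-2.200000: f=-0.276401 → y ← -2.200000 + 0.37·(-0.276401) = -2.302268
t=2.270000, y=-2.302268: f=-0.277011 → y ← -2.302268 + 0.37·(-0.277011) = -2.404762
t=2.640000, y=-2.404762: f=-0.280937 → y ← -2.404762 + 0.37·(-0.280937) = -2.508709
t=3.010000, y=-2.508709: f=-0.287295 → y ← -2.508709 + 0.37·(-0.287295) = -2.615008
y(3.38) ≈ -2.6150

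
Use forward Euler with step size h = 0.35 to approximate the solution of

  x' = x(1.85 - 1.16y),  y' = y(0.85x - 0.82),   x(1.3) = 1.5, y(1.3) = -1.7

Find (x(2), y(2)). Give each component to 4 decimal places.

8.5827, -3.4610

Euler on (x,y): x_{n+1} = x_n + h·x', y_{n+1} = y_n + h·y'.
1.300000: (1.500000, -1.700000); f=(5.733000, -0.773500) → (3.506550, -1.970725)
1.650000: (3.506550, -1.970725); f=(14.503235, -4.257884) → (8.582682, -3.460985)
(x(2), y(2)) ≈ (8.5827, -3.4610)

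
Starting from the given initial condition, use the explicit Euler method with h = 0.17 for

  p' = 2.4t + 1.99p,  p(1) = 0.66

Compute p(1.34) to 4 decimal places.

2.2055

Euler: p_{n+1} = p_n + h·f(t_n, p_n).
t=1.000000, p=0.660000: f=3.713400 → p ← 0.660000 + 0.17·3.713400 = 1.291278
t=1.170000, p=1.291278: f=5.377643 → p ← 1.291278 + 0.17·5.377643 = 2.205477
p(1.34) ≈ 2.2055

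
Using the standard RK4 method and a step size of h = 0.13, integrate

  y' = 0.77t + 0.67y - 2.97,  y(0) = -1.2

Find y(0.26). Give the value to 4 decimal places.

-2.2443

RK4: k1 = f(t_n, y_n); k2 = f(t_n + h/2, y_n + (h/2)·k1); k3 = f(t_n + h/2, y_n + (h/2)·k2); k4 = f(t_n + h, y_n + h·k3); y_{n+1} = y_n + (h/6)·(k1 + 2k2 + 2k3 + k4).
t=0.000000, y=-1.200000:
  k1 = f(0.000000, -1.200000) = -3.774000
  k2 = f(0.065000, -1.445310) = -3.888308
  k3 = f(0.065000, -1.452740) = -3.893286
  k4 = f(0.130000, -1.706127) = -4.013005
  y ← -1.200000 + (0.13/6)·(k1 + 2k2 + 2k3 + k4) = -1.705921
t=0.130000, y=-1.705921:
  k1 = f(0.130000, -1.705921) = -4.012867
  k2 = f(0.195000, -1.966757) = -4.137577
  k3 = f(0.195000, -1.974863) = -4.143008
  k4 = f(0.260000, -2.244512) = -4.273623
  y ← -1.705921 + (0.13/6)·(k1 + 2k2 + 2k3 + k4) = -2.244287
y(0.26) ≈ -2.2443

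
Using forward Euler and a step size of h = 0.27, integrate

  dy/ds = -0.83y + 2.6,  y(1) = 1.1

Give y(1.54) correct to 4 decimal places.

Euler: y_{n+1} = y_n + h·f(s_n, y_n).
s=1.000000, y=1.100000: f=1.687000 → y ← 1.100000 + 0.27·1.687000 = 1.555490
s=1.270000, y=1.555490: f=1.308943 → y ← 1.555490 + 0.27·1.308943 = 1.908905
y(1.54) ≈ 1.9089

1.9089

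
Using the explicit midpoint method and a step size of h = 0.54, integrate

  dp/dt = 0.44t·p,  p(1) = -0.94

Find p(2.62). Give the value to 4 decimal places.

-3.2179

Midpoint: k1 = f(t_n, p_n); k2 = f(t_n + h/2, p_n + (h/2)·k1); p_{n+1} = p_n + h·k2.
t=1.000000, p=-0.940000:
  k1 = f(1.000000, -0.940000) = -0.413600
  k2 = f(1.270000, -1.051672) = -0.587674
  p ← -0.940000 + 0.54·(-0.587674) = -1.257344
t=1.540000, p=-1.257344:
  k1 = f(1.540000, -1.257344) = -0.851976
  k2 = f(1.810000, -1.487378) = -1.184548
  p ← -1.257344 + 0.54·(-1.184548) = -1.897000
t=2.080000, p=-1.897000:
  k1 = f(2.080000, -1.897000) = -1.736134
  k2 = f(2.350000, -2.365756) = -2.446192
  p ← -1.897000 + 0.54·(-2.446192) = -3.217943
p(2.62) ≈ -3.2179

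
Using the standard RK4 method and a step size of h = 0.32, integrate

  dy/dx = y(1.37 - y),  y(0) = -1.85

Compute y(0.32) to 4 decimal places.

RK4: k1 = f(x_n, y_n); k2 = f(x_n + h/2, y_n + (h/2)·k1); k3 = f(x_n + h/2, y_n + (h/2)·k2); k4 = f(x_n + h, y_n + h·k3); y_{n+1} = y_n + (h/6)·(k1 + 2k2 + 2k3 + k4).
x=0.000000, y=-1.850000:
  k1 = f(0.000000, -1.850000) = -5.957000
  k2 = f(0.160000, -2.803120) = -11.697756
  k3 = f(0.160000, -3.721641) = -18.949260
  k4 = f(0.320000, -7.913763) = -73.469502
  y ← -1.850000 + (0.32/6)·(k1 + 2k2 + 2k3 + k4) = -9.355095
y(0.32) ≈ -9.3551

-9.3551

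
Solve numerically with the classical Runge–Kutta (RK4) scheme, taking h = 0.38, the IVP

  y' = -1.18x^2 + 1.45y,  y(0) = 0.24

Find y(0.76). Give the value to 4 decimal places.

0.4892

RK4: k1 = f(x_n, y_n); k2 = f(x_n + h/2, y_n + (h/2)·k1); k3 = f(x_n + h/2, y_n + (h/2)·k2); k4 = f(x_n + h, y_n + h·k3); y_{n+1} = y_n + (h/6)·(k1 + 2k2 + 2k3 + k4).
x=0.000000, y=0.240000:
  k1 = f(0.000000, 0.240000) = 0.348000
  k2 = f(0.190000, 0.306120) = 0.401276
  k3 = f(0.190000, 0.316242) = 0.415954
  k4 = f(0.380000, 0.398062) = 0.406798
  y ← 0.240000 + (0.38/6)·(k1 + 2k2 + 2k3 + k4) = 0.391320
x=0.380000, y=0.391320:
  k1 = f(0.380000, 0.391320) = 0.397021
  k2 = f(0.570000, 0.466754) = 0.293411
  k3 = f(0.570000, 0.447068) = 0.264866
  k4 = f(0.760000, 0.491969) = 0.031787
  y ← 0.391320 + (0.38/6)·(k1 + 2k2 + 2k3 + k4) = 0.489193
y(0.76) ≈ 0.4892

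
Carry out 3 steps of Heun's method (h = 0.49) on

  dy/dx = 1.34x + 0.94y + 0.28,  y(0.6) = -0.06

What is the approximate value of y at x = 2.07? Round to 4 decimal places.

5.2701

Heun: k1 = f(x_n, y_n); k2 = f(x_n + h, y_n + h·k1); y_{n+1} = y_n + (h/2)·(k1 + k2).
x=0.600000, y=-0.060000:
  k1 = f(0.600000, -0.060000) = 1.027600
  k2 = f(1.090000, 0.443524) = 2.157513
  y ← -0.060000 + (0.49/2)·(1.027600 + 2.157513) = 0.720353
x=1.090000, y=0.720353:
  k1 = f(1.090000, 0.720353) = 2.417731
  k2 = f(1.580000, 1.905041) = 4.187939
  y ← 0.720353 + (0.49/2)·(2.417731 + 4.187939) = 2.338742
x=1.580000, y=2.338742:
  k1 = f(1.580000, 2.338742) = 4.595617
  k2 = f(2.070000, 4.590594) = 7.368958
  y ← 2.338742 + (0.49/2)·(4.595617 + 7.368958) = 5.270063
y(2.07) ≈ 5.2701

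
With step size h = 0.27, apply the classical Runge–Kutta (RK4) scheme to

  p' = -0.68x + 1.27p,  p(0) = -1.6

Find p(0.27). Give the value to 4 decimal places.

RK4: k1 = f(x_n, p_n); k2 = f(x_n + h/2, p_n + (h/2)·k1); k3 = f(x_n + h/2, p_n + (h/2)·k2); k4 = f(x_n + h, p_n + h·k3); p_{n+1} = p_n + (h/6)·(k1 + 2k2 + 2k3 + k4).
x=0.000000, p=-1.600000:
  k1 = f(0.000000, -1.600000) = -2.032000
  k2 = f(0.135000, -1.874320) = -2.472186
  k3 = f(0.135000, -1.933745) = -2.547656
  k4 = f(0.270000, -2.287867) = -3.089191
  p ← -1.600000 + (0.27/6)·(k1 + 2k2 + 2k3 + k4) = -2.282239
p(0.27) ≈ -2.2822

-2.2822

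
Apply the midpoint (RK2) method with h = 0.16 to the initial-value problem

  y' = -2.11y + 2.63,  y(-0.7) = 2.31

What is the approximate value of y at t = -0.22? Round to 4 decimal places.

1.6424

Midpoint: k1 = f(t_n, y_n); k2 = f(t_n + h/2, y_n + (h/2)·k1); y_{n+1} = y_n + h·k2.
t=-0.700000, y=2.310000:
  k1 = f(-0.700000, 2.310000) = -2.244100
  k2 = f(-0.620000, 2.130472) = -1.865296
  y ← 2.310000 + 0.16·(-1.865296) = 2.011553
t=-0.540000, y=2.011553:
  k1 = f(-0.540000, 2.011553) = -1.614376
  k2 = f(-0.460000, 1.882403) = -1.341869
  y ← 2.011553 + 0.16·(-1.341869) = 1.796854
t=-0.380000, y=1.796854:
  k1 = f(-0.380000, 1.796854) = -1.161361
  k2 = f(-0.300000, 1.703945) = -0.965323
  y ← 1.796854 + 0.16·(-0.965323) = 1.642402
y(-0.22) ≈ 1.6424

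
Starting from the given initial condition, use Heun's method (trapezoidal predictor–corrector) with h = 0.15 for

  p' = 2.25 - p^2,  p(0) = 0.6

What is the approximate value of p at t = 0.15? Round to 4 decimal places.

Heun: k1 = f(t_n, p_n); k2 = f(t_n + h, p_n + h·k1); p_{n+1} = p_n + (h/2)·(k1 + k2).
t=0.000000, p=0.600000:
  k1 = f(0.000000, 0.600000) = 1.890000
  k2 = f(0.150000, 0.883500) = 1.469428
  p ← 0.600000 + (0.15/2)·(1.890000 + 1.469428) = 0.851957
p(0.15) ≈ 0.8520

0.8520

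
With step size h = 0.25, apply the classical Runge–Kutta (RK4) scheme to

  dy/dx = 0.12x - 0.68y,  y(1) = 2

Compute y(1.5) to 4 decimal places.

1.4878

RK4: k1 = f(x_n, y_n); k2 = f(x_n + h/2, y_n + (h/2)·k1); k3 = f(x_n + h/2, y_n + (h/2)·k2); k4 = f(x_n + h, y_n + h·k3); y_{n+1} = y_n + (h/6)·(k1 + 2k2 + 2k3 + k4).
x=1.000000, y=2.000000:
  k1 = f(1.000000, 2.000000) = -1.240000
  k2 = f(1.125000, 1.845000) = -1.119600
  k3 = f(1.125000, 1.860050) = -1.129834
  k4 = f(1.250000, 1.717542) = -1.017928
  y ← 2.000000 + (0.25/6)·(k1 + 2k2 + 2k3 + k4) = 1.718467
x=1.250000, y=1.718467:
  k1 = f(1.250000, 1.718467) = -1.018557
  k2 = f(1.375000, 1.591147) = -0.916980
  k3 = f(1.375000, 1.603844) = -0.925614
  k4 = f(1.500000, 1.487063) = -0.831203
  y ← 1.718467 + (0.25/6)·(k1 + 2k2 + 2k3 + k4) = 1.487844
y(1.5) ≈ 1.4878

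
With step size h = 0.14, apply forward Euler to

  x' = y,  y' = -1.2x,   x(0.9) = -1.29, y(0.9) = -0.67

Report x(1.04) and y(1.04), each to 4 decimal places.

-1.3838, -0.4533

Euler on (x,y): x_{n+1} = x_n + h·x', y_{n+1} = y_n + h·y'.
0.900000: (-1.290000, -0.670000); f=(-0.670000, 1.548000) → (-1.383800, -0.453280)
(x(1.04), y(1.04)) ≈ (-1.3838, -0.4533)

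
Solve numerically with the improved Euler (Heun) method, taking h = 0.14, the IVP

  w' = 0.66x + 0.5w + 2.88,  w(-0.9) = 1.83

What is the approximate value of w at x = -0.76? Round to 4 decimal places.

2.3003

Heun: k1 = f(x_n, w_n); k2 = f(x_n + h, w_n + h·k1); w_{n+1} = w_n + (h/2)·(k1 + k2).
x=-0.900000, w=1.830000:
  k1 = f(-0.900000, 1.830000) = 3.201000
  k2 = f(-0.760000, 2.278140) = 3.517470
  w ← 1.830000 + (0.14/2)·(3.201000 + 3.517470) = 2.300293
w(-0.76) ≈ 2.3003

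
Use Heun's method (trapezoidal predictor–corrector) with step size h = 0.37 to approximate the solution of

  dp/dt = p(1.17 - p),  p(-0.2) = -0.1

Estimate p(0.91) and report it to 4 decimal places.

Heun: k1 = f(t_n, p_n); k2 = f(t_n + h, p_n + h·k1); p_{n+1} = p_n + (h/2)·(k1 + k2).
t=-0.200000, p=-0.100000:
  k1 = f(-0.200000, -0.100000) = -0.127000
  k2 = f(0.170000, -0.146990) = -0.193584
  p ← -0.100000 + (0.37/2)·(-0.127000 + (-0.193584)) = -0.159308
t=0.170000, p=-0.159308:
  k1 = f(0.170000, -0.159308) = -0.211770
  k2 = f(0.540000, -0.237663) = -0.334549
  p ← -0.159308 + (0.37/2)·(-0.211770 + (-0.334549)) = -0.260377
t=0.540000, p=-0.260377:
  k1 = f(0.540000, -0.260377) = -0.372437
  k2 = f(0.910000, -0.398179) = -0.624416
  p ← -0.260377 + (0.37/2)·(-0.372437 + (-0.624416)) = -0.444795
p(0.91) ≈ -0.4448

-0.4448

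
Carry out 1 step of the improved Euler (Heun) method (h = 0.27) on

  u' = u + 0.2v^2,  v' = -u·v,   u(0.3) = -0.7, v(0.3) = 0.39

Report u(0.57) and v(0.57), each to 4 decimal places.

-0.9035, 0.4820

Heun on (u,v): k1 = f(t_n, state_n); k2 = f(t_n + h, state_n + h·k1); state_{n+1} = state_n + (h/2)·(k1 + k2).
0.300000: (-0.700000, 0.390000)
  k1 = (-0.669580, 0.273000)
  predictor → (-0.880787, 0.463710)
  k2 = (-0.837781, 0.408430)
  → (-0.903494, 0.481993)
(u(0.57), v(0.57)) ≈ (-0.9035, 0.4820)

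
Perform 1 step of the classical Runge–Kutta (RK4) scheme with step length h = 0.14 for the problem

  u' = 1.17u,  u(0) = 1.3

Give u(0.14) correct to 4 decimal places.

1.5314

RK4: k1 = f(t_n, u_n); k2 = f(t_n + h/2, u_n + (h/2)·k1); k3 = f(t_n + h/2, u_n + (h/2)·k2); k4 = f(t_n + h, u_n + h·k3); u_{n+1} = u_n + (h/6)·(k1 + 2k2 + 2k3 + k4).
t=0.000000, u=1.300000:
  k1 = f(0.000000, 1.300000) = 1.521000
  k2 = f(0.070000, 1.406470) = 1.645570
  k3 = f(0.070000, 1.415190) = 1.655772
  k4 = f(0.140000, 1.531808) = 1.792215
  u ← 1.300000 + (0.14/6)·(k1 + 2k2 + 2k3 + k4) = 1.531371
u(0.14) ≈ 1.5314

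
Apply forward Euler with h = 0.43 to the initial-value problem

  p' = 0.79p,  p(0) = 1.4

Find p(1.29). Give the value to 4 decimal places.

3.3663

Euler: p_{n+1} = p_n + h·f(t_n, p_n).
t=0.000000, p=1.400000: f=1.106000 → p ← 1.400000 + 0.43·1.106000 = 1.875580
t=0.430000, p=1.875580: f=1.481708 → p ← 1.875580 + 0.43·1.481708 = 2.512715
t=0.860000, p=2.512715: f=1.985044 → p ← 2.512715 + 0.43·1.985044 = 3.366284
p(1.29) ≈ 3.3663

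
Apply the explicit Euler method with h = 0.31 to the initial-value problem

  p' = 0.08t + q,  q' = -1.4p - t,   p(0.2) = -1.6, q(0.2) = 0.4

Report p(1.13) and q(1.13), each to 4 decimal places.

-0.6491, 1.7526

Euler on (p,q): p_{n+1} = p_n + h·p', q_{n+1} = q_n + h·q'.
0.200000: (-1.600000, 0.400000); f=(0.416000, 2.040000) → (-1.471040, 1.032400)
0.510000: (-1.471040, 1.032400); f=(1.073200, 1.549456) → (-1.138348, 1.512731)
0.820000: (-1.138348, 1.512731); f=(1.578331, 0.773687) → (-0.649065, 1.752574)
(p(1.13), q(1.13)) ≈ (-0.6491, 1.7526)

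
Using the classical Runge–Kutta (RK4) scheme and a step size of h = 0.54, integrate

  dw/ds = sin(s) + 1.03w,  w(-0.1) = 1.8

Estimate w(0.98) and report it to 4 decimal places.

6.1021

RK4: k1 = f(s_n, w_n); k2 = f(s_n + h/2, w_n + (h/2)·k1); k3 = f(s_n + h/2, w_n + (h/2)·k2); k4 = f(s_n + h, w_n + h·k3); w_{n+1} = w_n + (h/6)·(k1 + 2k2 + 2k3 + k4).
s=-0.100000, w=1.800000:
  k1 = f(-0.100000, 1.800000) = 1.754167
  k2 = f(0.170000, 2.273625) = 2.511016
  k3 = f(0.170000, 2.477974) = 2.721496
  k4 = f(0.440000, 3.269608) = 3.793635
  w ← 1.800000 + (0.54/6)·(k1 + 2k2 + 2k3 + k4) = 3.241154
s=0.440000, w=3.241154:
  k1 = f(0.440000, 3.241154) = 3.764328
  k2 = f(0.710000, 4.257523) = 5.037082
  k3 = f(0.710000, 4.601167) = 5.391035
  k4 = f(0.980000, 6.152313) = 7.167380
  w ← 3.241154 + (0.54/6)·(k1 + 2k2 + 2k3 + k4) = 6.102069
w(0.98) ≈ 6.1021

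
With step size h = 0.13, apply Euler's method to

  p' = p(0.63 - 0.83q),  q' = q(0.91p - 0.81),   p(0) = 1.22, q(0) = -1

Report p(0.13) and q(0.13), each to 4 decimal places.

Euler on (p,q): p_{n+1} = p_n + h·p', q_{n+1} = q_n + h·q'.
0.000000: (1.220000, -1.000000); f=(1.781200, -0.300200) → (1.451556, -1.039026)
(p(0.13), q(0.13)) ≈ (1.4516, -1.0390)

1.4516, -1.0390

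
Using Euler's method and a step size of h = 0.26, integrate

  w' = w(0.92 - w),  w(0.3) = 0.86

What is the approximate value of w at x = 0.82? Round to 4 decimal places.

0.8840

Euler: w_{n+1} = w_n + h·f(x_n, w_n).
x=0.300000, w=0.860000: f=0.051600 → w ← 0.860000 + 0.26·0.051600 = 0.873416
x=0.560000, w=0.873416: f=0.040687 → w ← 0.873416 + 0.26·0.040687 = 0.883995
w(0.82) ≈ 0.8840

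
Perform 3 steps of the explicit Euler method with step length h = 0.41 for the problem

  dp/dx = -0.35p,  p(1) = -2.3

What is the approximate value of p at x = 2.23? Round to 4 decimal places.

Euler: p_{n+1} = p_n + h·f(x_n, p_n).
x=1.000000, p=-2.300000: f=0.805000 → p ← -2.300000 + 0.41·0.805000 = -1.969950
x=1.410000, p=-1.969950: f=0.689482 → p ← -1.969950 + 0.41·0.689482 = -1.687262
x=1.820000, p=-1.687262: f=0.590542 → p ← -1.687262 + 0.41·0.590542 = -1.445140
p(2.23) ≈ -1.4451

-1.4451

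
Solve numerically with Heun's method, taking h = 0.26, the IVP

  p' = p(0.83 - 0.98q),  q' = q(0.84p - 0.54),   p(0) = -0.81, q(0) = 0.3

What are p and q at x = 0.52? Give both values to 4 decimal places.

Heun on (p,q): k1 = f(x_n, state_n); k2 = f(x_n + h, state_n + h·k1); state_{n+1} = state_n + (h/2)·(k1 + k2).
0.000000: (-0.810000, 0.300000)
  k1 = (-0.434160, -0.366120)
  predictor → (-0.922882, 0.204809)
  k2 = (-0.580758, -0.269369)
  → (-0.941939, 0.217386)
0.260000: (-0.941939, 0.217386)
  k1 = (-0.581140, -0.289391)
  predictor → (-1.093036, 0.142145)
  k2 = (-0.754958, -0.207268)
  → (-1.115632, 0.152821)
(p(0.52), q(0.52)) ≈ (-1.1156, 0.1528)

-1.1156, 0.1528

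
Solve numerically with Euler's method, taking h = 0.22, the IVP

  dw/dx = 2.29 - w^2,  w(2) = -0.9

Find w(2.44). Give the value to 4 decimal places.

-0.1432

Euler: w_{n+1} = w_n + h·f(x_n, w_n).
x=2.000000, w=-0.900000: f=1.480000 → w ← -0.900000 + 0.22·1.480000 = -0.574400
x=2.220000, w=-0.574400: f=1.960065 → w ← -0.574400 + 0.22·1.960065 = -0.143186
w(2.44) ≈ -0.1432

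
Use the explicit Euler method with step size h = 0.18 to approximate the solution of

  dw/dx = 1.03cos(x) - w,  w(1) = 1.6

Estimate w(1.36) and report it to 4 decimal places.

1.2286

Euler: w_{n+1} = w_n + h·f(x_n, w_n).
x=1.000000, w=1.600000: f=-1.043489 → w ← 1.600000 + 0.18·(-1.043489) = 1.412172
x=1.180000, w=1.412172: f=-1.019819 → w ← 1.412172 + 0.18·(-1.019819) = 1.228605
w(1.36) ≈ 1.2286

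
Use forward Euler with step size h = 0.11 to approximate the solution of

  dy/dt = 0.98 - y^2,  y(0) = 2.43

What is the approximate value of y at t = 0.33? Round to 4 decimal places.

1.4287

Euler: y_{n+1} = y_n + h·f(t_n, y_n).
t=0.000000, y=2.430000: f=-4.924900 → y ← 2.430000 + 0.11·(-4.924900) = 1.888261
t=0.110000, y=1.888261: f=-2.585530 → y ← 1.888261 + 0.11·(-2.585530) = 1.603853
t=0.220000, y=1.603853: f=-1.592344 → y ← 1.603853 + 0.11·(-1.592344) = 1.428695
y(0.33) ≈ 1.4287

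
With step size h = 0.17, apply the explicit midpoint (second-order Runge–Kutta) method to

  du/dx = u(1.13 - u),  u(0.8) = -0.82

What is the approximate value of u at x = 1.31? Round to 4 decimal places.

Midpoint: k1 = f(x_n, u_n); k2 = f(x_n + h/2, u_n + (h/2)·k1); u_{n+1} = u_n + h·k2.
x=0.800000, u=-0.820000:
  k1 = f(0.800000, -0.820000) = -1.599000
  k2 = f(0.885000, -0.955915) = -1.993957
  u ← -0.820000 + 0.17·(-1.993957) = -1.158973
x=0.970000, u=-1.158973:
  k1 = f(0.970000, -1.158973) = -2.652857
  k2 = f(1.055000, -1.384466) = -3.481191
  u ← -1.158973 + 0.17·(-3.481191) = -1.750775
x=1.140000, u=-1.750775:
  k1 = f(1.140000, -1.750775) = -5.043590
  k2 = f(1.225000, -2.179480) = -7.212948
  u ← -1.750775 + 0.17·(-7.212948) = -2.976976
u(1.31) ≈ -2.9770

-2.9770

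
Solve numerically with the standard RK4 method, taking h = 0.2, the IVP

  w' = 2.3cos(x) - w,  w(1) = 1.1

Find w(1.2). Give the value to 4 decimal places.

RK4: k1 = f(x_n, w_n); k2 = f(x_n + h/2, w_n + (h/2)·k1); k3 = f(x_n + h/2, w_n + (h/2)·k2); k4 = f(x_n + h, w_n + h·k3); w_{n+1} = w_n + (h/6)·(k1 + 2k2 + 2k3 + k4).
x=1.000000, w=1.100000:
  k1 = f(1.000000, 1.100000) = 0.142695
  k2 = f(1.100000, 1.114270) = -0.070998
  k3 = f(1.100000, 1.092900) = -0.049629
  k4 = f(1.200000, 1.090074) = -0.256651
  w ← 1.100000 + (0.2/6)·(k1 + 2k2 + 2k3 + k4) = 1.088160
w(1.2) ≈ 1.0882

1.0882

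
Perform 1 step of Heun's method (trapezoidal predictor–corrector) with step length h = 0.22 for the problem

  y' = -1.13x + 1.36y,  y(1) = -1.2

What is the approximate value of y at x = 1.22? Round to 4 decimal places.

-1.9259

Heun: k1 = f(x_n, y_n); k2 = f(x_n + h, y_n + h·k1); y_{n+1} = y_n + (h/2)·(k1 + k2).
x=1.000000, y=-1.200000:
  k1 = f(1.000000, -1.200000) = -2.762000
  k2 = f(1.220000, -1.807640) = -3.836990
  y ← -1.200000 + (0.22/2)·(-2.762000 + (-3.836990)) = -1.925889
y(1.22) ≈ -1.9259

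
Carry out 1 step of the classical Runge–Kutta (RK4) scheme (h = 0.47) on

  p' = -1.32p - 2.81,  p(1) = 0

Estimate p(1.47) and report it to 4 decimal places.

RK4: k1 = f(s_n, p_n); k2 = f(s_n + h/2, p_n + (h/2)·k1); k3 = f(s_n + h/2, p_n + (h/2)·k2); k4 = f(s_n + h, p_n + h·k3); p_{n+1} = p_n + (h/6)·(k1 + 2k2 + 2k3 + k4).
s=1.000000, p=0.000000:
  k1 = f(1.000000, 0.000000) = -2.810000
  k2 = f(1.235000, -0.660350) = -1.938338
  k3 = f(1.235000, -0.455509) = -2.208728
  k4 = f(1.470000, -1.038102) = -1.439705
  p ← 0.000000 + (0.47/6)·(k1 + 2k2 + 2k3 + k4) = -0.982601
p(1.47) ≈ -0.9826

-0.9826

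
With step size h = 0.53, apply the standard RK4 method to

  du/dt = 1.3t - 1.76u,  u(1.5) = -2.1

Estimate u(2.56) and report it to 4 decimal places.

1.0284

RK4: k1 = f(t_n, u_n); k2 = f(t_n + h/2, u_n + (h/2)·k1); k3 = f(t_n + h/2, u_n + (h/2)·k2); k4 = f(t_n + h, u_n + h·k3); u_{n+1} = u_n + (h/6)·(k1 + 2k2 + 2k3 + k4).
t=1.500000, u=-2.100000:
  k1 = f(1.500000, -2.100000) = 5.646000
  k2 = f(1.765000, -0.603810) = 3.357206
  k3 = f(1.765000, -1.210341) = 4.424699
  k4 = f(2.030000, 0.245091) = 2.207640
  u ← -2.100000 + (0.53/6)·(k1 + 2k2 + 2k3 + k4) = -0.031459
t=2.030000, u=-0.031459:
  k1 = f(2.030000, -0.031459) = 2.694367
  k2 = f(2.295000, 0.682549) = 1.782214
  k3 = f(2.295000, 0.440828) = 2.207642
  k4 = f(2.560000, 1.138592) = 1.324078
  u ← -0.031459 + (0.53/6)·(k1 + 2k2 + 2k3 + k4) = 1.028379
u(2.56) ≈ 1.0284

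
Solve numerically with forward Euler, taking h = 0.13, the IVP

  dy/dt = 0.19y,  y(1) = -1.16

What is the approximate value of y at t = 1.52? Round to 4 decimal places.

-1.2789

Euler: y_{n+1} = y_n + h·f(t_n, y_n).
t=1.000000, y=-1.160000: f=-0.220400 → y ← -1.160000 + 0.13·(-0.220400) = -1.188652
t=1.130000, y=-1.188652: f=-0.225844 → y ← -1.188652 + 0.13·(-0.225844) = -1.218012
t=1.260000, y=-1.218012: f=-0.231422 → y ← -1.218012 + 0.13·(-0.231422) = -1.248097
t=1.390000, y=-1.248097: f=-0.237138 → y ← -1.248097 + 0.13·(-0.237138) = -1.278925
y(1.52) ≈ -1.2789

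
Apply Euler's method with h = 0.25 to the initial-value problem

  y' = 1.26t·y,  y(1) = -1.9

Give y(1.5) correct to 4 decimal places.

-3.4823

Euler: y_{n+1} = y_n + h·f(t_n, y_n).
t=1.000000, y=-1.900000: f=-2.394000 → y ← -1.900000 + 0.25·(-2.394000) = -2.498500
t=1.250000, y=-2.498500: f=-3.935137 → y ← -2.498500 + 0.25·(-3.935137) = -3.482284
y(1.5) ≈ -3.4823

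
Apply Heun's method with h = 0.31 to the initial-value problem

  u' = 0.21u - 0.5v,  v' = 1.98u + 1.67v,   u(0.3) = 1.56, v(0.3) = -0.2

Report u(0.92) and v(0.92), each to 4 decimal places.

1.4794, 2.7615

Heun on (u,v): k1 = f(s_n, state_n); k2 = f(s_n + h, state_n + h·k1); state_{n+1} = state_n + (h/2)·(k1 + k2).
0.300000: (1.560000, -0.200000)
  k1 = (0.427600, 2.754800)
  predictor → (1.692556, 0.653988)
  k2 = (0.028443, 4.443421)
  → (1.630687, 0.915724)
0.610000: (1.630687, 0.915724)
  k1 = (-0.115418, 4.758019)
  predictor → (1.594907, 2.390710)
  k2 = (-0.860425, 7.150402)
  → (1.479431, 2.761529)
(u(0.92), v(0.92)) ≈ (1.4794, 2.7615)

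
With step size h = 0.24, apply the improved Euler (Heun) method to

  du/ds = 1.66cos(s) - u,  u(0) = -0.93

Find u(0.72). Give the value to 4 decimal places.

0.2976

Heun: k1 = f(s_n, u_n); k2 = f(s_n + h, u_n + h·k1); u_{n+1} = u_n + (h/2)·(k1 + k2).
s=0.000000, u=-0.930000:
  k1 = f(0.000000, -0.930000) = 2.590000
  k2 = f(0.240000, -0.308400) = 1.920821
  u ← -0.930000 + (0.24/2)·(2.590000 + 1.920821) = -0.388701
s=0.240000, u=-0.388701:
  k1 = f(0.240000, -0.388701) = 2.001123
  k2 = f(0.480000, 0.091568) = 1.380844
  u ← -0.388701 + (0.24/2)·(2.001123 + 1.380844) = 0.017134
s=0.480000, u=0.017134:
  k1 = f(0.480000, 0.017134) = 1.455277
  k2 = f(0.720000, 0.366401) = 0.881597
  u ← 0.017134 + (0.24/2)·(1.455277 + 0.881597) = 0.297559
u(0.72) ≈ 0.2976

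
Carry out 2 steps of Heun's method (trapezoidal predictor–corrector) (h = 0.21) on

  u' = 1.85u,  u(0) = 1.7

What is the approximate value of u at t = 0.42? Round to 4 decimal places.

3.6434

Heun: k1 = f(t_n, u_n); k2 = f(t_n + h, u_n + h·k1); u_{n+1} = u_n + (h/2)·(k1 + k2).
t=0.000000, u=1.700000:
  k1 = f(0.000000, 1.700000) = 3.145000
  k2 = f(0.210000, 2.360450) = 4.366833
  u ← 1.700000 + (0.21/2)·(3.145000 + 4.366833) = 2.488742
t=0.210000, u=2.488742:
  k1 = f(0.210000, 2.488742) = 4.604173
  k2 = f(0.420000, 3.455619) = 6.392895
  u ← 2.488742 + (0.21/2)·(4.604173 + 6.392895) = 3.643435
u(0.42) ≈ 3.6434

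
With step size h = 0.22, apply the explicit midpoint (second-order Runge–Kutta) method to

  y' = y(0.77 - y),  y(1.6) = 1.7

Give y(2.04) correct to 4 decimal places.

Midpoint: k1 = f(x_n, y_n); k2 = f(x_n + h/2, y_n + (h/2)·k1); y_{n+1} = y_n + h·k2.
x=1.600000, y=1.700000:
  k1 = f(1.600000, 1.700000) = -1.581000
  k2 = f(1.710000, 1.526090) = -1.153861
  y ← 1.700000 + 0.22·(-1.153861) = 1.446150
x=1.820000, y=1.446150:
  k1 = f(1.820000, 1.446150) = -0.977815
  k2 = f(1.930000, 1.338591) = -0.761110
  y ← 1.446150 + 0.22·(-0.761110) = 1.278706
y(2.04) ≈ 1.2787

1.2787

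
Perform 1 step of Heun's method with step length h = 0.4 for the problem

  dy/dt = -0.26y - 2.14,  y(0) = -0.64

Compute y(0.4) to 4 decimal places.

-1.3884

Heun: k1 = f(t_n, y_n); k2 = f(t_n + h, y_n + h·k1); y_{n+1} = y_n + (h/2)·(k1 + k2).
t=0.000000, y=-0.640000:
  k1 = f(0.000000, -0.640000) = -1.973600
  k2 = f(0.400000, -1.429440) = -1.768346
  y ← -0.640000 + (0.4/2)·(-1.973600 + (-1.768346)) = -1.388389
y(0.4) ≈ -1.3884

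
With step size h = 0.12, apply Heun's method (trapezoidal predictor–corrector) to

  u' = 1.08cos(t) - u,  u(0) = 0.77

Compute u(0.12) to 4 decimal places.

0.8045

Heun: k1 = f(t_n, u_n); k2 = f(t_n + h, u_n + h·k1); u_{n+1} = u_n + (h/2)·(k1 + k2).
t=0.000000, u=0.770000:
  k1 = f(0.000000, 0.770000) = 0.310000
  k2 = f(0.120000, 0.807200) = 0.265033
  u ← 0.770000 + (0.12/2)·(0.310000 + 0.265033) = 0.804502
u(0.12) ≈ 0.8045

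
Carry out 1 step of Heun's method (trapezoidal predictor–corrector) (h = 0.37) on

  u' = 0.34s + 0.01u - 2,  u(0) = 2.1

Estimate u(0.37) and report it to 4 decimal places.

Heun: k1 = f(s_n, u_n); k2 = f(s_n + h, u_n + h·k1); u_{n+1} = u_n + (h/2)·(k1 + k2).
s=0.000000, u=2.100000:
  k1 = f(0.000000, 2.100000) = -1.979000
  k2 = f(0.370000, 1.367770) = -1.860522
  u ← 2.100000 + (0.37/2)·(-1.979000 + (-1.860522)) = 1.389688
u(0.37) ≈ 1.3897

1.3897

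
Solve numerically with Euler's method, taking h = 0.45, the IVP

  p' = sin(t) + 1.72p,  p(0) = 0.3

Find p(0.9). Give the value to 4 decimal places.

Euler: p_{n+1} = p_n + h·f(t_n, p_n).
t=0.000000, p=0.300000: f=0.516000 → p ← 0.300000 + 0.45·0.516000 = 0.532200
t=0.450000, p=0.532200: f=1.350350 → p ← 0.532200 + 0.45·1.350350 = 1.139857
p(0.9) ≈ 1.1399

1.1399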